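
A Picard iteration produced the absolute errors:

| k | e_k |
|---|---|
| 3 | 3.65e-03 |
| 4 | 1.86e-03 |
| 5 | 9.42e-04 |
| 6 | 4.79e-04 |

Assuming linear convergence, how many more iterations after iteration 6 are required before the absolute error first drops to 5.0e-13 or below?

31

Rate ρ ≈ e_6/e_5 = 4.79e-04/9.42e-04 = 0.5085.
After j more steps, e_{6+j} ≈ 4.79e-04·ρ^j; need ρ^j ≤ 5.0e-13/4.79e-04 = 1.04384e-09.
j ≥ ln(1.04384e-09)/ln(0.5085) = -20.6804/-0.67629 = 30.579.
So 31 more iterations are needed.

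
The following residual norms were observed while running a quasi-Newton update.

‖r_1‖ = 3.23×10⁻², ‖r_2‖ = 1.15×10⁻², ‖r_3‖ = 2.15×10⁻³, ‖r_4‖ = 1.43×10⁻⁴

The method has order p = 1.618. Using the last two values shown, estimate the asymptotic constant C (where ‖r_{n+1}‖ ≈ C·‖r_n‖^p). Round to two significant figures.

3.0

C ≈ ‖r_4‖ / ‖r_3‖^1.618
  = 1.43×10⁻⁴ / (2.15×10⁻³)^1.618
  = 1.43×10⁻⁴ / 4.82931e-05 ≈ 2.9611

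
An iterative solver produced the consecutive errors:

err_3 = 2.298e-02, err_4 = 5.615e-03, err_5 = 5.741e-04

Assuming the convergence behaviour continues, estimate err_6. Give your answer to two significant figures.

First estimate the order: p ≈ ln(err_5/err_4) / ln(err_4/err_3) = ln(5.741e-04/5.615e-03)/ln(5.615e-03/2.298e-02) = ln(0.102244)/ln(0.244343) ≈ 1.6182.
Then err_6 ≈ err_5·(err_5/err_4)^p = 5.741e-04·(0.102244)^1.6182 = 5.741e-04·0.0249687 ≈ 1.433e-05.

1.4e-5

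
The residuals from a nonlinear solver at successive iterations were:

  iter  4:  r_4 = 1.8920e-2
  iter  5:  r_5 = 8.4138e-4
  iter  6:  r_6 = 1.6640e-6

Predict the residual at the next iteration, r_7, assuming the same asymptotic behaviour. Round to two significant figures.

6.5e-12

First estimate the order: p ≈ ln(r_6/r_5) / ln(r_5/r_4) = ln(1.6640e-6/8.4138e-4)/ln(8.4138e-4/1.8920e-2) = ln(0.0019777)/ln(0.0444704) ≈ 2.0000.
Then r_7 ≈ r_6·(r_6/r_5)^p = 1.6640e-6·(0.0019777)^2.0000 = 1.6640e-6·3.9113e-06 ≈ 6.508e-12.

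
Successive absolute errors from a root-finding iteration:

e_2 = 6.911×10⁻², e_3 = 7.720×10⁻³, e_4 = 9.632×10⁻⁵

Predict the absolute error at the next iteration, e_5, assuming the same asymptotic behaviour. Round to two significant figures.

1.5e-8

First estimate the order: p ≈ ln(e_4/e_3) / ln(e_3/e_2) = ln(9.632×10⁻⁵/7.720×10⁻³)/ln(7.720×10⁻³/6.911×10⁻²) = ln(0.0124767)/ln(0.111706) ≈ 2.0001.
Then e_5 ≈ e_4·(e_4/e_3)^p = 9.632×10⁻⁵·(0.0124767)^2.0001 = 9.632×10⁻⁵·0.0001556 ≈ 1.499e-08.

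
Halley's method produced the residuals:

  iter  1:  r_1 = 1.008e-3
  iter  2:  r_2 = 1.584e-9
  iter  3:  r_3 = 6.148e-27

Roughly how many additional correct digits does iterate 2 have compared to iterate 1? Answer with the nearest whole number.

6

Digits gained ≈ log₁₀(r_1/r_2) = log₁₀(1.008e-3/1.584e-9) = log₁₀(636364) ≈ 5.804.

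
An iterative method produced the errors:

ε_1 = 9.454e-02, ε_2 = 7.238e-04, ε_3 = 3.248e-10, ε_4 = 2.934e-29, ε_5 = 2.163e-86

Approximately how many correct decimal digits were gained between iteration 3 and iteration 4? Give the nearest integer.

19

Digits gained ≈ log₁₀(ε_3/ε_4) = log₁₀(3.248e-10/2.934e-29) = log₁₀(1.10702e+19) ≈ 19.044.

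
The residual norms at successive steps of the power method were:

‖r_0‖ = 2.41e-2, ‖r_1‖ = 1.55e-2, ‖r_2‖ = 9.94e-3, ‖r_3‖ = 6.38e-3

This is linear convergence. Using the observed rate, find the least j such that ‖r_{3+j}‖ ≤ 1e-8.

31

Rate ρ ≈ ‖r_3‖/‖r_2‖ = 6.38e-3/9.94e-3 = 0.6419.
After j more steps, ‖r_{3+j}‖ ≈ 6.38e-3·ρ^j; need ρ^j ≤ 1e-8/6.38e-3 = 1.5674e-06.
j ≥ ln(1.5674e-06)/ln(0.6419) = -13.3661/-0.44332 = 30.150.
So 31 more iterations are needed.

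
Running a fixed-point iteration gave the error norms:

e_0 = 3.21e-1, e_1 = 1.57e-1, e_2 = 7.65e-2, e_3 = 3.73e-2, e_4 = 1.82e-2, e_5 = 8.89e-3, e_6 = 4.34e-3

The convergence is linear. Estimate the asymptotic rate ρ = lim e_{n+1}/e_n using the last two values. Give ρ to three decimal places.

0.488

ρ ≈ e_6/e_5 = 4.34e-3/8.89e-3 = 0.48819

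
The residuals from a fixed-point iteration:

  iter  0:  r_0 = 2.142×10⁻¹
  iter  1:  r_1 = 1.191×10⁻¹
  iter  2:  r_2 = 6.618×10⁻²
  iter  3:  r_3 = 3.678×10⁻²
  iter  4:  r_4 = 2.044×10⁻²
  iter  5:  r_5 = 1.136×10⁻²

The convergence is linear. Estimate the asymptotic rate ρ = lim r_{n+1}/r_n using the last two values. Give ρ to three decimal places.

ρ ≈ r_5/r_4 = 1.136×10⁻²/2.044×10⁻² = 0.55577

0.556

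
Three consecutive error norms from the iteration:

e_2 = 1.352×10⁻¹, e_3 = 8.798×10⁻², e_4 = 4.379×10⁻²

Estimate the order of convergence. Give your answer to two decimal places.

1.62

p ≈ ln(e_4/e_3) / ln(e_3/e_2)
  = ln(4.379×10⁻²/8.798×10⁻²) / ln(8.798×10⁻²/1.352×10⁻¹)
  = ln(0.497727) / ln(0.65074)
  = -0.69770 / -0.42965 ≈ 1.62388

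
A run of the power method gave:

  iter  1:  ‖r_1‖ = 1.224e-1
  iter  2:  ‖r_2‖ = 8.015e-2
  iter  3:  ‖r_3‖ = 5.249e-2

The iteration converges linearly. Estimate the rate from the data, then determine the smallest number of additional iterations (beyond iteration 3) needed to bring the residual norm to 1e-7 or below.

Rate ρ ≈ ‖r_3‖/‖r_2‖ = 5.249e-2/8.015e-2 = 0.6549.
After j more steps, ‖r_{3+j}‖ ≈ 5.249e-2·ρ^j; need ρ^j ≤ 1e-7/5.249e-2 = 1.90512e-06.
j ≥ ln(1.90512e-06)/ln(0.6549) = -13.1710/-0.42327 = 31.117.
So 32 more iterations are needed.

32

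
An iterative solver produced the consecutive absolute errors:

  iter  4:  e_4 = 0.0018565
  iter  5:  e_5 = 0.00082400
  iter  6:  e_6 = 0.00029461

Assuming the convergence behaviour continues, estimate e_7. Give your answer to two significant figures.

First estimate the order: p ≈ ln(e_6/e_5) / ln(e_5/e_4) = ln(0.00029461/0.00082400)/ln(0.00082400/0.0018565) = ln(0.357536)/ln(0.443846) ≈ 1.2662.
Then e_7 ≈ e_6·(e_6/e_5)^p = 0.00029461·(0.357536)^1.2662 = 0.00029461·0.271903 ≈ 8.011e-05.

8.0e-5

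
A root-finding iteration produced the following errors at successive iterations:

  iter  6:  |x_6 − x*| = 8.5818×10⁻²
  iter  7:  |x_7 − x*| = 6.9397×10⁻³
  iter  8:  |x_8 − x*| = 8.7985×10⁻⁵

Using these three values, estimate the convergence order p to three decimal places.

1.737

p ≈ ln(|x_8 − x*|/|x_7 − x*|) / ln(|x_7 − x*|/|x_6 − x*|)
  = ln(8.7985×10⁻⁵/6.9397×10⁻³) / ln(6.9397×10⁻³/8.5818×10⁻²)
  = ln(0.0126785) / ln(0.0808653)
  = -4.367848 / -2.514970 ≈ 1.736740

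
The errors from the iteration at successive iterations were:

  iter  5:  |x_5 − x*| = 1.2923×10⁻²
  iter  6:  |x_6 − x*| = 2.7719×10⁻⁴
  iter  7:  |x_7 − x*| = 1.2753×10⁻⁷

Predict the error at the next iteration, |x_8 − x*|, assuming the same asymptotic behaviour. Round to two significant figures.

2.7e-14

First estimate the order: p ≈ ln(|x_7 − x*|/|x_6 − x*|) / ln(|x_6 − x*|/|x_5 − x*|) = ln(1.2753×10⁻⁷/2.7719×10⁻⁴)/ln(2.7719×10⁻⁴/1.2923×10⁻²) = ln(0.000460082)/ln(0.0214494) ≈ 2.0000.
Then |x_8 − x*| ≈ |x_7 − x*|·(|x_7 − x*|/|x_6 − x*|)^p = 1.2753×10⁻⁷·(0.000460082)^2.0000 = 1.2753×10⁻⁷·2.11675e-07 ≈ 2.699e-14.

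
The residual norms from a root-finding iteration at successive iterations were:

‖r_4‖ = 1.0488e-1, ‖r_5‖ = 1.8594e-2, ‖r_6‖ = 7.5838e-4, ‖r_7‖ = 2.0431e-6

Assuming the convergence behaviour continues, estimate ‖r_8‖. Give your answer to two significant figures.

3.6e-11

First estimate the order: p ≈ ln(‖r_7‖/‖r_6‖) / ln(‖r_6‖/‖r_5‖) = ln(2.0431e-6/7.5838e-4)/ln(7.5838e-4/1.8594e-2) = ln(0.00269403)/ln(0.0407863) ≈ 1.8493.
Then ‖r_8‖ ≈ ‖r_7‖·(‖r_7‖/‖r_6‖)^p = 2.0431e-6·(0.00269403)^1.8493 = 2.0431e-6·1.77029e-05 ≈ 3.617e-11.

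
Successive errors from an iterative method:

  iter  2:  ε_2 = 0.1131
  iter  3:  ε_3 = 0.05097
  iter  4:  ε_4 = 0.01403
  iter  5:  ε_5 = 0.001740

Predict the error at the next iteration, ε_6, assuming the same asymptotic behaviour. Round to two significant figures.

First estimate the order: p ≈ ln(ε_5/ε_4) / ln(ε_4/ε_3) = ln(0.001740/0.01403)/ln(0.01403/0.05097) = ln(0.12402)/ln(0.27526) ≈ 1.6180.
Then ε_6 ≈ ε_5·(ε_5/ε_4)^p = 0.001740·(0.12402)^1.6180 = 0.001740·0.0341405 ≈ 5.94e-05.

5.9e-5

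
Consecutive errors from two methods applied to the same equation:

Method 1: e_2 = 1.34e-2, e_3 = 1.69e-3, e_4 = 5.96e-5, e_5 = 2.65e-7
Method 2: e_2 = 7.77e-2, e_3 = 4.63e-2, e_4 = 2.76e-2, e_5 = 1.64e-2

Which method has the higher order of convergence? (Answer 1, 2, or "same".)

Method 1: p ≈ ln(2.65e-7/5.96e-5)/ln(5.96e-5/1.69e-3) ≈ 1.62.
Method 2: p ≈ ln(1.64e-2/2.76e-2)/ln(2.76e-2/4.63e-2) ≈ 1.01.
Method 1 has the higher order (≈1.6 vs ≈1.0).

1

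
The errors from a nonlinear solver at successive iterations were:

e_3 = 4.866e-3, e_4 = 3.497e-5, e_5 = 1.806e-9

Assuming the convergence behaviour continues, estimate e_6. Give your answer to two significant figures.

4.8e-18

First estimate the order: p ≈ ln(e_5/e_4) / ln(e_4/e_3) = ln(1.806e-9/3.497e-5)/ln(3.497e-5/4.866e-3) = ln(5.16443e-05)/ln(0.0071866) ≈ 2.0000.
Then e_6 ≈ e_5·(e_5/e_4)^p = 1.806e-9·(5.16443e-05)^2.0000 = 1.806e-9·2.66713e-09 ≈ 4.817e-18.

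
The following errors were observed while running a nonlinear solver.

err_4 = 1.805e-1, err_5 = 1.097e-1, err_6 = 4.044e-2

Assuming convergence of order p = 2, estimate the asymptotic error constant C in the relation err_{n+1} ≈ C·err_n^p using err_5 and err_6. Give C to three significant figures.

3.36

C ≈ err_6 / err_5^2
  = 4.044e-2 / (1.097e-1)^2
  = 4.044e-2 / 0.0120341 ≈ 3.3605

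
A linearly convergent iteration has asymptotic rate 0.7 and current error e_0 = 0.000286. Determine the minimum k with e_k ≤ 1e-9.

36

After k steps, e_k ≈ 0.000286·0.7^k.
Need 0.7^k ≤ 1e-9/0.000286 = 3.4965e-06.
k ≥ ln(3.4965e-06)/ln(0.7) = -12.5637/-0.35667 = 35.225.
Smallest integer k = 36.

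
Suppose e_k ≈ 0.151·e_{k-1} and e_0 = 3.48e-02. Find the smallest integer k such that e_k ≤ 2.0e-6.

6

After k steps, e_k ≈ 3.48e-02·0.151^k.
Need 0.151^k ≤ 2.0e-6/3.48e-02 = 5.74713e-05.
k ≥ ln(5.74713e-05)/ln(0.151) = -9.7642/-1.89048 = 5.165.
Smallest integer k = 6.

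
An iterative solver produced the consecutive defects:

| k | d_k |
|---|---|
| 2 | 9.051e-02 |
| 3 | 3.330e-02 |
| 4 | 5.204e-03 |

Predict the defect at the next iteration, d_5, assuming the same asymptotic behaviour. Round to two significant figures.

1.7e-4

First estimate the order: p ≈ ln(d_4/d_3) / ln(d_3/d_2) = ln(5.204e-03/3.330e-02)/ln(3.330e-02/9.051e-02) = ln(0.156276)/ln(0.367915) ≈ 1.8563.
Then d_5 ≈ d_4·(d_4/d_3)^p = 5.204e-03·(0.156276)^1.8563 = 5.204e-03·0.0318876 ≈ 0.0001659.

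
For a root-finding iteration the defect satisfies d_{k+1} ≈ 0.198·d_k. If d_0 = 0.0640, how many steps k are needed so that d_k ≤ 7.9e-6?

6

After k steps, d_k ≈ 0.0640·0.198^k.
Need 0.198^k ≤ 7.9e-6/0.0640 = 0.000123438.
k ≥ ln(0.000123438)/ln(0.198) = -8.9998/-1.61949 = 5.557.
Smallest integer k = 6.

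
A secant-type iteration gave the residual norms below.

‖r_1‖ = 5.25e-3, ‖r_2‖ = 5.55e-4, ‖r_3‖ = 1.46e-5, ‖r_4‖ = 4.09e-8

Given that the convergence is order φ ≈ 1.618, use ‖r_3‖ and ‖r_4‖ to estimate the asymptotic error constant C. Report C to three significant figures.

C ≈ ‖r_4‖ / ‖r_3‖^1.618
  = 4.09e-8 / (1.46e-5)^1.618
  = 4.09e-8 / 1.49942e-08 ≈ 2.7277

2.73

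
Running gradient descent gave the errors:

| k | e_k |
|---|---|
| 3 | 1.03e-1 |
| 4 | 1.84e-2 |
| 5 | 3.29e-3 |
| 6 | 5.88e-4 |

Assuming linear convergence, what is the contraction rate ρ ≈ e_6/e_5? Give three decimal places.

ρ ≈ e_6/e_5 = 5.88e-4/3.29e-3 = 0.17872

0.179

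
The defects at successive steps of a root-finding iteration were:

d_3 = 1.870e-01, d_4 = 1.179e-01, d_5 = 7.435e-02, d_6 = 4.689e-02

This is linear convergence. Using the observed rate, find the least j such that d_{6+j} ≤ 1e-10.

Rate ρ ≈ d_6/d_5 = 4.689e-02/7.435e-02 = 0.6307.
After j more steps, d_{6+j} ≈ 4.689e-02·ρ^j; need ρ^j ≤ 1e-10/4.689e-02 = 2.13265e-09.
j ≥ ln(2.13265e-09)/ln(0.6307) = -19.9659/-0.46092 = 43.317.
So 44 more iterations are needed.

44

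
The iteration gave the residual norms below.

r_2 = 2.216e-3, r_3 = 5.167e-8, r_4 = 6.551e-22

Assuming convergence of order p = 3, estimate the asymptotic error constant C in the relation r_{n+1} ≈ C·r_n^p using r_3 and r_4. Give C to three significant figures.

4.75

C ≈ r_4 / r_3^3
  = 6.551e-22 / (5.167e-8)^3
  = 6.551e-22 / 1.37948e-22 ≈ 4.7489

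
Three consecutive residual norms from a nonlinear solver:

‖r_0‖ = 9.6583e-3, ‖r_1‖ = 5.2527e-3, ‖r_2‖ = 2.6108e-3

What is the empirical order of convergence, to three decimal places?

p ≈ ln(‖r_2‖/‖r_1‖) / ln(‖r_1‖/‖r_0‖)
  = ln(2.6108e-3/5.2527e-3) / ln(5.2527e-3/9.6583e-3)
  = ln(0.49704) / ln(0.543853)
  = -0.699085 / -0.609076 ≈ 1.147780

1.148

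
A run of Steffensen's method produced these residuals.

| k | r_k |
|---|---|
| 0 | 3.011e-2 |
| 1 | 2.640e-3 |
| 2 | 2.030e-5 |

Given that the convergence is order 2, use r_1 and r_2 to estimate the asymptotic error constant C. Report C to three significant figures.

C ≈ r_2 / r_1^2
  = 2.030e-5 / (2.640e-3)^2
  = 2.030e-5 / 6.9696e-06 ≈ 2.9126

2.91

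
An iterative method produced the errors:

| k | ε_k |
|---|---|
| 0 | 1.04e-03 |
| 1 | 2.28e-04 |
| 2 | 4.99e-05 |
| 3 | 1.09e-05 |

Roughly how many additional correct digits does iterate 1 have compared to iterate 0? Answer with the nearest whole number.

Digits gained ≈ log₁₀(ε_0/ε_1) = log₁₀(1.04e-03/2.28e-04) = log₁₀(4.5614) ≈ 0.659.

1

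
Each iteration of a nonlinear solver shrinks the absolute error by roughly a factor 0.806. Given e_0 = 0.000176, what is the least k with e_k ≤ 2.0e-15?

After k steps, e_k ≈ 0.000176·0.806^k.
Need 0.806^k ≤ 2.0e-15/0.000176 = 1.13636e-11.
k ≥ ln(1.13636e-11)/ln(0.806) = -25.2006/-0.21567 = 116.848.
Smallest integer k = 117.

117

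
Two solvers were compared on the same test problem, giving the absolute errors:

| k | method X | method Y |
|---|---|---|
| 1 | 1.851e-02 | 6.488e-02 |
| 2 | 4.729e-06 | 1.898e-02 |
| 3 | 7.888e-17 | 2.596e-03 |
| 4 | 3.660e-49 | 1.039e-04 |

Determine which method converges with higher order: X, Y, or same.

X

Method X: p ≈ ln(3.660e-49/7.888e-17)/ln(7.888e-17/4.729e-06) ≈ 3.00.
Method Y: p ≈ ln(1.039e-04/2.596e-03)/ln(2.596e-03/1.898e-02) ≈ 1.62.
Method X has the higher order (≈3.0 vs ≈1.6).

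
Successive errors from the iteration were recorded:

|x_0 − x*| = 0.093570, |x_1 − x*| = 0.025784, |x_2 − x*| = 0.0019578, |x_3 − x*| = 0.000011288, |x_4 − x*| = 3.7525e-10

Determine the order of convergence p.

2

Consecutive ratios: |x_4 − x*|/|x_3 − x*| = 3.7525e-10/0.000011288 = 3.32433e-05, |x_3 − x*|/|x_2 − x*| = 0.000011288/0.0019578 = 0.00576566.
p ≈ ln(3.32433e-05)/ln(0.00576566) = -10.3117/-5.1558 ≈ 2.00.
So the convergence is quadratic (order 2).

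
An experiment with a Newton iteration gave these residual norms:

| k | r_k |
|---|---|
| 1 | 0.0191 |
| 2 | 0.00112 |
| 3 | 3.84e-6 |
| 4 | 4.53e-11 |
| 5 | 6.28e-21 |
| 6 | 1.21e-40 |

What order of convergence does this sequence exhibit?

Consecutive ratios: r_6/r_5 = 1.21e-40/6.28e-21 = 1.92675e-20, r_5/r_4 = 6.28e-21/4.53e-11 = 1.38631e-10.
p ≈ ln(1.92675e-20)/ln(1.38631e-10) = -45.3959/-22.6992 ≈ 2.00.
So the convergence is quadratic (order 2).

2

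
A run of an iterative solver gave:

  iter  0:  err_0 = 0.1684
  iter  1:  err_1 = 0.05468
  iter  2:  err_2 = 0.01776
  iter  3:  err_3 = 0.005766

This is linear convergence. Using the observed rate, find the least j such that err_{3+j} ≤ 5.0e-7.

9

Rate ρ ≈ err_3/err_2 = 0.005766/0.01776 = 0.3247.
After j more steps, err_{3+j} ≈ 0.005766·ρ^j; need ρ^j ≤ 5.0e-7/0.005766 = 8.67152e-05.
j ≥ ln(8.67152e-05)/ln(0.3247) = -9.3529/-1.12485 = 8.315.
So 9 more iterations are needed.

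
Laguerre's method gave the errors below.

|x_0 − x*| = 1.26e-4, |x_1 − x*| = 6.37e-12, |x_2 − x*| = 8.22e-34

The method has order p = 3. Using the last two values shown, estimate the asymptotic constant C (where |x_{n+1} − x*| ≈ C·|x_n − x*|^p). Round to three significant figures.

3.18

C ≈ |x_2 − x*| / |x_1 − x*|^3
  = 8.22e-34 / (6.37e-12)^3
  = 8.22e-34 / 2.58475e-34 ≈ 3.1802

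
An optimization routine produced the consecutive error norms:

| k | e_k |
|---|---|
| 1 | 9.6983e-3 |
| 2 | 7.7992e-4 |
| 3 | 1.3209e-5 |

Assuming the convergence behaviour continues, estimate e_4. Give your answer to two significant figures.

First estimate the order: p ≈ ln(e_3/e_2) / ln(e_2/e_1) = ln(1.3209e-5/7.7992e-4)/ln(7.7992e-4/9.6983e-3) = ln(0.0169364)/ln(0.0804182) ≈ 1.6180.
Then e_4 ≈ e_3·(e_3/e_2)^p = 1.3209e-5·(0.0169364)^1.6180 = 1.3209e-5·0.00136217 ≈ 1.799e-08.

1.8e-8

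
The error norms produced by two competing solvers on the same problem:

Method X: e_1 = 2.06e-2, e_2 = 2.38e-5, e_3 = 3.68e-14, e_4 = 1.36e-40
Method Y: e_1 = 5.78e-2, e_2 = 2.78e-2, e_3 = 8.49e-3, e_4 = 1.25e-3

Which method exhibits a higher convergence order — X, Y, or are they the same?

Method X: p ≈ ln(1.36e-40/3.68e-14)/ln(3.68e-14/2.38e-5) ≈ 3.00.
Method Y: p ≈ ln(1.25e-3/8.49e-3)/ln(8.49e-3/2.78e-2) ≈ 1.62.
Method X has the higher order (≈3.0 vs ≈1.6).

X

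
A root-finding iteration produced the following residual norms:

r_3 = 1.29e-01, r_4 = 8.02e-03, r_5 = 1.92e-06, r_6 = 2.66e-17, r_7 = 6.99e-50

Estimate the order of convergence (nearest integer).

Consecutive ratios: r_7/r_6 = 6.99e-50/2.66e-17 = 2.62782e-33, r_6/r_5 = 2.66e-17/1.92e-06 = 1.38542e-11.
p ≈ ln(2.62782e-33)/ln(1.38542e-11) = -75.0192/-25.0024 ≈ 3.00.
So the convergence is cubic (order 3).

3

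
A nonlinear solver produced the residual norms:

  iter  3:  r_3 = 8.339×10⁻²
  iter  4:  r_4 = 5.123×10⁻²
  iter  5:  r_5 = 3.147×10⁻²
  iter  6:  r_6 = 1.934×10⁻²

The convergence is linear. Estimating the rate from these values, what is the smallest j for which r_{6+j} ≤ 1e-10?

40

Rate ρ ≈ r_6/r_5 = 1.934×10⁻²/3.147×10⁻² = 0.6146.
After j more steps, r_{6+j} ≈ 1.934×10⁻²·ρ^j; need ρ^j ≤ 1e-10/1.934×10⁻² = 5.17063e-09.
j ≥ ln(5.17063e-09)/ln(0.6146) = -19.0803/-0.48678 = 39.197.
So 40 more iterations are needed.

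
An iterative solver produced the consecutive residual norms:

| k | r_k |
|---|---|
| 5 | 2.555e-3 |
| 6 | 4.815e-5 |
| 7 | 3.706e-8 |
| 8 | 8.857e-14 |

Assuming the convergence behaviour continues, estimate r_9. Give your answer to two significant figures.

First estimate the order: p ≈ ln(r_8/r_7) / ln(r_7/r_6) = ln(8.857e-14/3.706e-8)/ln(3.706e-8/4.815e-5) = ln(2.38991e-06)/ln(0.000769678) ≈ 1.8055.
Then r_9 ≈ r_8·(r_8/r_7)^p = 8.857e-14·(2.38991e-06)^1.8055 = 8.857e-14·7.0822e-11 ≈ 6.273e-24.

6.3e-24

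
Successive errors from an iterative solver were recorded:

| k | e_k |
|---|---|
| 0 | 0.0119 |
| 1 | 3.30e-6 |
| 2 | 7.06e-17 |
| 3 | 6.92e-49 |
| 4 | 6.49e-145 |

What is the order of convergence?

3

Consecutive ratios: e_4/e_3 = 6.49e-145/6.92e-49 = 9.37861e-97, e_3/e_2 = 6.92e-49/7.06e-17 = 9.8017e-33.
p ≈ ln(9.37861e-97)/ln(9.8017e-33) = -221.1123/-73.7028 ≈ 3.00.
So the convergence is cubic (order 3).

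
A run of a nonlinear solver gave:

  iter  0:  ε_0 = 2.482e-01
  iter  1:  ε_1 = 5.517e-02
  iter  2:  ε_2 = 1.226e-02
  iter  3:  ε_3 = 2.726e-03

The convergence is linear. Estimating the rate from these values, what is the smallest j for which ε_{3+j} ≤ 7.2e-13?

15

Rate ρ ≈ ε_3/ε_2 = 2.726e-03/1.226e-02 = 0.2223.
After j more steps, ε_{3+j} ≈ 2.726e-03·ρ^j; need ρ^j ≤ 7.2e-13/2.726e-03 = 2.64123e-10.
j ≥ ln(2.64123e-10)/ln(0.2223) = -22.0546/-1.50373 = 14.667.
So 15 more iterations are needed.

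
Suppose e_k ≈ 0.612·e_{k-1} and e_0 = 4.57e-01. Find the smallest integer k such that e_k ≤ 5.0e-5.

After k steps, e_k ≈ 4.57e-01·0.612^k.
Need 0.612^k ≤ 5.0e-5/4.57e-01 = 0.000109409.
k ≥ ln(0.000109409)/ln(0.612) = -9.1204/-0.49102 = 18.574.
Smallest integer k = 19.

19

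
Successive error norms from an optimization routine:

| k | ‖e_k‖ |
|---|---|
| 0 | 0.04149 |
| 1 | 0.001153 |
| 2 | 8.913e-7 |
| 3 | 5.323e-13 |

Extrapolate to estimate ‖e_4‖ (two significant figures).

1.9e-25

First estimate the order: p ≈ ln(‖e_3‖/‖e_2‖) / ln(‖e_2‖/‖e_1‖) = ln(5.323e-13/8.913e-7)/ln(8.913e-7/0.001153) = ln(5.97218e-07)/ln(0.000773027) ≈ 2.0001.
Then ‖e_4‖ ≈ ‖e_3‖·(‖e_3‖/‖e_2‖)^p = 5.323e-13·(5.97218e-07)^2.0001 = 5.323e-13·3.56159e-13 ≈ 1.896e-25.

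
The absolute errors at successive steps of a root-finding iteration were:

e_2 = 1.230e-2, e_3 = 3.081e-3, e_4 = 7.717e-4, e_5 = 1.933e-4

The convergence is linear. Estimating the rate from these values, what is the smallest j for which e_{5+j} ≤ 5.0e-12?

13

Rate ρ ≈ e_5/e_4 = 1.933e-4/7.717e-4 = 0.2505.
After j more steps, e_{5+j} ≈ 1.933e-4·ρ^j; need ρ^j ≤ 5.0e-12/1.933e-4 = 2.58665e-08.
j ≥ ln(2.58665e-08)/ln(0.2505) = -17.4703/-1.38430 = 12.620.
So 13 more iterations are needed.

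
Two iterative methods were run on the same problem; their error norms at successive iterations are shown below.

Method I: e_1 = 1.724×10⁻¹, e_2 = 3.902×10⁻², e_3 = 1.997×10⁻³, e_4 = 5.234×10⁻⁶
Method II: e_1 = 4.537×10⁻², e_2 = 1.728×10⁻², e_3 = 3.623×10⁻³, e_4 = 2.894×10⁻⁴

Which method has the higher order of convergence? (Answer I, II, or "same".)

Method I: p ≈ ln(5.234×10⁻⁶/1.997×10⁻³)/ln(1.997×10⁻³/3.902×10⁻²) ≈ 2.00.
Method II: p ≈ ln(2.894×10⁻⁴/3.623×10⁻³)/ln(3.623×10⁻³/1.728×10⁻²) ≈ 1.62.
Method I has the higher order (≈2.0 vs ≈1.6).

I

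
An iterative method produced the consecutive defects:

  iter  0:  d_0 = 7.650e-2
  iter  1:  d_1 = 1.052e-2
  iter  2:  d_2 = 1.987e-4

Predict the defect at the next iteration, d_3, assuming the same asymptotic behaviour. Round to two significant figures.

7.1e-8

First estimate the order: p ≈ ln(d_2/d_1) / ln(d_1/d_0) = ln(1.987e-4/1.052e-2)/ln(1.052e-2/7.650e-2) = ln(0.0188878)/ln(0.137516) ≈ 2.0006.
Then d_3 ≈ d_2·(d_2/d_1)^p = 1.987e-4·(0.0188878)^2.0006 = 1.987e-4·0.0003559 ≈ 7.072e-08.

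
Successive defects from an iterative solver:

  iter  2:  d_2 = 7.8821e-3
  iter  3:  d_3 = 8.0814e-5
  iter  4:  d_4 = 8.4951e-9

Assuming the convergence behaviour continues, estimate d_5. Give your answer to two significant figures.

First estimate the order: p ≈ ln(d_4/d_3) / ln(d_3/d_2) = ln(8.4951e-9/8.0814e-5)/ln(8.0814e-5/7.8821e-3) = ln(0.000105119)/ln(0.0102529) ≈ 2.0000.
Then d_5 ≈ d_4·(d_4/d_3)^p = 8.4951e-9·(0.000105119)^2.0000 = 8.4951e-9·1.105e-08 ≈ 9.387e-17.

9.4e-17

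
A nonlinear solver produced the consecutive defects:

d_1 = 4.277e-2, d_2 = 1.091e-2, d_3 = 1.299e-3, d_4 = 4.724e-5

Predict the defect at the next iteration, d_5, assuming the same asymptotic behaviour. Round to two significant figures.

First estimate the order: p ≈ ln(d_4/d_3) / ln(d_3/d_2) = ln(4.724e-5/1.299e-3)/ln(1.299e-3/1.091e-2) = ln(0.0363664)/ln(0.119065) ≈ 1.5573.
Then d_5 ≈ d_4·(d_4/d_3)^p = 4.724e-5·(0.0363664)^1.5573 = 4.724e-5·0.0057356 ≈ 2.709e-07.

2.7e-7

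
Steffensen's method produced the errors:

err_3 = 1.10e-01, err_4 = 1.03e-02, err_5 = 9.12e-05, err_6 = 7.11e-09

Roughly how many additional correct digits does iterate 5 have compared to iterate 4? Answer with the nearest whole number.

2

Digits gained ≈ log₁₀(err_4/err_5) = log₁₀(1.03e-02/9.12e-05) = log₁₀(112.939) ≈ 2.053.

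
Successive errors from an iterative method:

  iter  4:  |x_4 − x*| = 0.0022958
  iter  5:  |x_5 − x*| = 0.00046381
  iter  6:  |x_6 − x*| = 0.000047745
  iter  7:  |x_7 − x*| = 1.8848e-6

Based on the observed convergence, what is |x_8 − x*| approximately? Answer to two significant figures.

First estimate the order: p ≈ ln(|x_7 − x*|/|x_6 − x*|) / ln(|x_6 − x*|/|x_5 − x*|) = ln(1.8848e-6/0.000047745)/ln(0.000047745/0.00046381) = ln(0.0394764)/ln(0.102941) ≈ 1.4216.
Then |x_8 − x*| ≈ |x_7 − x*|·(|x_7 − x*|/|x_6 − x*|)^p = 1.8848e-6·(0.0394764)^1.4216 = 1.8848e-6·0.0101054 ≈ 1.905e-08.

1.9e-8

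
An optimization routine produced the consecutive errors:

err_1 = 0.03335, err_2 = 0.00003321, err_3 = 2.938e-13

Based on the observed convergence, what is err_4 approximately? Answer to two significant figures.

First estimate the order: p ≈ ln(err_3/err_2) / ln(err_2/err_1) = ln(2.938e-13/0.00003321)/ln(0.00003321/0.03335) = ln(8.84673e-09)/ln(0.000995802) ≈ 2.6828.
Then err_4 ≈ err_3·(err_3/err_2)^p = 2.938e-13·(8.84673e-09)^2.6828 = 2.938e-13·2.48215e-22 ≈ 7.293e-35.

7.3e-35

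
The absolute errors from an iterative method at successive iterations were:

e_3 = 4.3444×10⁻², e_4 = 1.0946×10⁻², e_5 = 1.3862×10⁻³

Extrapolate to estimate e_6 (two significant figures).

6.3e-5

First estimate the order: p ≈ ln(e_5/e_4) / ln(e_4/e_3) = ln(1.3862×10⁻³/1.0946×10⁻²)/ln(1.0946×10⁻²/4.3444×10⁻²) = ln(0.12664)/ln(0.251957) ≈ 1.4990.
Then e_6 ≈ e_5·(e_5/e_4)^p = 1.3862×10⁻³·(0.12664)^1.4990 = 1.3862×10⁻³·0.04516 ≈ 6.26e-05.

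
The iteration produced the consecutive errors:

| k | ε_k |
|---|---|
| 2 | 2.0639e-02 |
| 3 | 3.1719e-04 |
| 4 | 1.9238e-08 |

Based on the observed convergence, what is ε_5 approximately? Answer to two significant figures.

3.0e-18

First estimate the order: p ≈ ln(ε_4/ε_3) / ln(ε_3/ε_2) = ln(1.9238e-08/3.1719e-04)/ln(3.1719e-04/2.0639e-02) = ln(6.06513e-05)/ln(0.0153685) ≈ 2.3256.
Then ε_5 ≈ ε_4·(ε_4/ε_3)^p = 1.9238e-08·(6.06513e-05)^2.3256 = 1.9238e-08·1.55802e-10 ≈ 2.997e-18.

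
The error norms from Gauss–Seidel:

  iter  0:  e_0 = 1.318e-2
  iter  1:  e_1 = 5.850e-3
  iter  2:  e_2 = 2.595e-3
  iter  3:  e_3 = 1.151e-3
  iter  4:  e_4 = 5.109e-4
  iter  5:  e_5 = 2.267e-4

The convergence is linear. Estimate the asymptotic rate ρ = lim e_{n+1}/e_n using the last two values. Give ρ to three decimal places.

0.444

ρ ≈ e_5/e_4 = 2.267e-4/5.109e-4 = 0.44373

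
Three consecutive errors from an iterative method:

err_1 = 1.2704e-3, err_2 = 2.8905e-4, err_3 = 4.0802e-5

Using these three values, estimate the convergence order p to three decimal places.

1.322

p ≈ ln(err_3/err_2) / ln(err_2/err_1)
  = ln(4.0802e-5/2.8905e-4) / ln(2.8905e-4/1.2704e-3)
  = ln(0.141159) / ln(0.227527)
  = -1.957868 / -1.480486 ≈ 1.322450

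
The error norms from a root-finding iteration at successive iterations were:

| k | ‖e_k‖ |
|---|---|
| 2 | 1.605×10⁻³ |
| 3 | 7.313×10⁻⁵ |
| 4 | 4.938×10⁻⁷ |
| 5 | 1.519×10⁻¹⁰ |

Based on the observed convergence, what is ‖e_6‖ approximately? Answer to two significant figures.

3.2e-16

First estimate the order: p ≈ ln(‖e_5‖/‖e_4‖) / ln(‖e_4‖/‖e_3‖) = ln(1.519×10⁻¹⁰/4.938×10⁻⁷)/ln(4.938×10⁻⁷/7.313×10⁻⁵) = ln(0.000307614)/ln(0.00675236) ≈ 1.6180.
Then ‖e_6‖ ≈ ‖e_5‖·(‖e_5‖/‖e_4‖)^p = 1.519×10⁻¹⁰·(0.000307614)^1.6180 = 1.519×10⁻¹⁰·2.07775e-06 ≈ 3.156e-16.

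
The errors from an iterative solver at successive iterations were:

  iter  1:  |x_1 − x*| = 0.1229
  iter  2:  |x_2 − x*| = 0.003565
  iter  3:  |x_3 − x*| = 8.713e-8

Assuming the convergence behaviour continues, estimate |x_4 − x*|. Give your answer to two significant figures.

1.3e-21

First estimate the order: p ≈ ln(|x_3 − x*|/|x_2 − x*|) / ln(|x_2 − x*|/|x_1 − x*|) = ln(8.713e-8/0.003565)/ln(0.003565/0.1229) = ln(2.44404e-05)/ln(0.0290073) ≈ 2.9996.
Then |x_4 − x*| ≈ |x_3 − x*|·(|x_3 − x*|/|x_2 − x*|)^p = 8.713e-8·(2.44404e-05)^2.9996 = 8.713e-8·1.46612e-14 ≈ 1.277e-21.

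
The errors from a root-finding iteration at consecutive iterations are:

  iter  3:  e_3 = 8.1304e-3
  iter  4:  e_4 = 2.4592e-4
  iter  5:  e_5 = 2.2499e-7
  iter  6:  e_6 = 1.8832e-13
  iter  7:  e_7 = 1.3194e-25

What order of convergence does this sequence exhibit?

Consecutive ratios: e_7/e_6 = 1.3194e-25/1.8832e-13 = 7.00616e-13, e_6/e_5 = 1.8832e-13/2.2499e-7 = 8.37015e-07.
p ≈ ln(7.00616e-13)/ln(8.37015e-07) = -27.9868/-13.9934 ≈ 2.00.
So the convergence is quadratic (order 2).

2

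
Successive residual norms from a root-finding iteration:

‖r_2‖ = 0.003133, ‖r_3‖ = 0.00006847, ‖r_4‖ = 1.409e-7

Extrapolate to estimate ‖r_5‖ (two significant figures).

6.3e-12

First estimate the order: p ≈ ln(‖r_4‖/‖r_3‖) / ln(‖r_3‖/‖r_2‖) = ln(1.409e-7/0.00006847)/ln(0.00006847/0.003133) = ln(0.00205784)/ln(0.0218545) ≈ 1.6180.
Then ‖r_5‖ ≈ ‖r_4‖·(‖r_4‖/‖r_3‖)^p = 1.409e-7·(0.00205784)^1.6180 = 1.409e-7·4.49883e-05 ≈ 6.339e-12.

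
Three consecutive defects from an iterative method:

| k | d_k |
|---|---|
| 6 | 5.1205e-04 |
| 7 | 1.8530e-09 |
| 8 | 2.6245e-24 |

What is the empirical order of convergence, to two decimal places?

p ≈ ln(d_8/d_7) / ln(d_7/d_6)
  = ln(2.6245e-24/1.8530e-09) / ln(1.8530e-09/5.1205e-04)
  = ln(1.41635e-15) / ln(3.61879e-06)
  = -34.19069 / -12.52937 ≈ 2.72884

2.73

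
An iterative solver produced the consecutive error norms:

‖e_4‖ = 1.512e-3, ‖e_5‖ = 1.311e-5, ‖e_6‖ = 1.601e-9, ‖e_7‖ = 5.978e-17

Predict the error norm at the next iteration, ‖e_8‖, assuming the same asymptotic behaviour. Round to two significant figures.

First estimate the order: p ≈ ln(‖e_7‖/‖e_6‖) / ln(‖e_6‖/‖e_5‖) = ln(5.978e-17/1.601e-9)/ln(1.601e-9/1.311e-5) = ln(3.73392e-08)/ln(0.000122121) ≈ 1.8981.
Then ‖e_8‖ ≈ ‖e_7‖·(‖e_7‖/‖e_6‖)^p = 5.978e-17·(3.73392e-08)^1.8981 = 5.978e-17·7.96575e-15 ≈ 4.762e-31.

4.8e-31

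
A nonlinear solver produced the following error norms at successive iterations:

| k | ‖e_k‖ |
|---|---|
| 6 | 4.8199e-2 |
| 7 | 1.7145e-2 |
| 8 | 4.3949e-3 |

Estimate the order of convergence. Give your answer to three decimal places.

1.317

p ≈ ln(‖e_8‖/‖e_7‖) / ln(‖e_7‖/‖e_6‖)
  = ln(4.3949e-3/1.7145e-2) / ln(1.7145e-2/4.8199e-2)
  = ln(0.256337) / ln(0.355713)
  = -1.361262 / -1.033631 ≈ 1.316971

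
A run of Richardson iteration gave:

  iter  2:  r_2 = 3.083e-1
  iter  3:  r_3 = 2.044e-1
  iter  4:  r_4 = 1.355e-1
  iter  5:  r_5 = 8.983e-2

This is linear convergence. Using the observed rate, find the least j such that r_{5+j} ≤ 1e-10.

Rate ρ ≈ r_5/r_4 = 8.983e-2/1.355e-1 = 0.6630.
After j more steps, r_{5+j} ≈ 8.983e-2·ρ^j; need ρ^j ≤ 1e-10/8.983e-2 = 1.11321e-09.
j ≥ ln(1.11321e-09)/ln(0.6630) = -20.6160/-0.41098 = 50.163.
So 51 more iterations are needed.

51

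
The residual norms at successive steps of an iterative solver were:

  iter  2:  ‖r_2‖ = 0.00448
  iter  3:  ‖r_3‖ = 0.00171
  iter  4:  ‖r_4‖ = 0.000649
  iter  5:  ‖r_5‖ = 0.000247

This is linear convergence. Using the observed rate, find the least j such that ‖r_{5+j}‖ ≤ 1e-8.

Rate ρ ≈ ‖r_5‖/‖r_4‖ = 0.000247/0.000649 = 0.3806.
After j more steps, ‖r_{5+j}‖ ≈ 0.000247·ρ^j; need ρ^j ≤ 1e-8/0.000247 = 4.04858e-05.
j ≥ ln(4.04858e-05)/ln(0.3806) = -10.1146/-0.96601 = 10.470.
So 11 more iterations are needed.

11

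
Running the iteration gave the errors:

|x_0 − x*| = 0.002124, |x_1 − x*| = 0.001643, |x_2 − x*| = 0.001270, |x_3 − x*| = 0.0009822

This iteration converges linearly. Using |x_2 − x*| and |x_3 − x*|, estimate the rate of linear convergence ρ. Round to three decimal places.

ρ ≈ |x_3 − x*|/|x_2 − x*| = 0.0009822/0.001270 = 0.77339

0.773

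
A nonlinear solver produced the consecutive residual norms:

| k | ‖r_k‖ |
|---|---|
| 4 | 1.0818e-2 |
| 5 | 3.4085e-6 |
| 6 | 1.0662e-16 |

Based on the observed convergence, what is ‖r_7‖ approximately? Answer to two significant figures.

First estimate the order: p ≈ ln(‖r_6‖/‖r_5‖) / ln(‖r_5‖/‖r_4‖) = ln(1.0662e-16/3.4085e-6)/ln(3.4085e-6/1.0818e-2) = ln(3.12806e-11)/ln(0.000315077) ≈ 3.0000.
Then ‖r_7‖ ≈ ‖r_6‖·(‖r_6‖/‖r_5‖)^p = 1.0662e-16·(3.12806e-11)^3.0000 = 1.0662e-16·3.06073e-32 ≈ 3.263e-48.

3.3e-48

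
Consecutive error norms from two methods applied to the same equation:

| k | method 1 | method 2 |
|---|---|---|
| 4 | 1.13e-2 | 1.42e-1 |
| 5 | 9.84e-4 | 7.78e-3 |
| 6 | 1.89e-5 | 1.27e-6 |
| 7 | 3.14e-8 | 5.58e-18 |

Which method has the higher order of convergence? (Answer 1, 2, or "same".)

2

Method 1: p ≈ ln(3.14e-8/1.89e-5)/ln(1.89e-5/9.84e-4) ≈ 1.62.
Method 2: p ≈ ln(5.58e-18/1.27e-6)/ln(1.27e-6/7.78e-3) ≈ 3.00.
Method 2 has the higher order (≈3.0 vs ≈1.6).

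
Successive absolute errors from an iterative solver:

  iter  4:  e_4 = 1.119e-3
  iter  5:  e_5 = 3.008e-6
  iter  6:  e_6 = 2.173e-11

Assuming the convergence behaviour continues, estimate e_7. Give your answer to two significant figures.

1.1e-21

First estimate the order: p ≈ ln(e_6/e_5) / ln(e_5/e_4) = ln(2.173e-11/3.008e-6)/ln(3.008e-6/1.119e-3) = ln(7.22407e-06)/ln(0.00268811) ≈ 2.0000.
Then e_7 ≈ e_6·(e_6/e_5)^p = 2.173e-11·(7.22407e-06)^2.0000 = 2.173e-11·5.21872e-11 ≈ 1.134e-21.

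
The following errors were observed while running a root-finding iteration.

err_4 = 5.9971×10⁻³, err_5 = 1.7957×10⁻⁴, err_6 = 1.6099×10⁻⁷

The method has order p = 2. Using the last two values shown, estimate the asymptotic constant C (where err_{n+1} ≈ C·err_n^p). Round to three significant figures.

C ≈ err_6 / err_5^2
  = 1.6099×10⁻⁷ / (1.7957×10⁻⁴)^2
  = 1.6099×10⁻⁷ / 3.22454e-08 ≈ 4.9927

4.99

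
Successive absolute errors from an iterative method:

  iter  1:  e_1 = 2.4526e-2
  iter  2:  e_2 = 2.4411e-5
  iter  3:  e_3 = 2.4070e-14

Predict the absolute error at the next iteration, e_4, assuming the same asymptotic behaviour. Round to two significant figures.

First estimate the order: p ≈ ln(e_3/e_2) / ln(e_2/e_1) = ln(2.4070e-14/2.4411e-5)/ln(2.4411e-5/2.4526e-2) = ln(9.86031e-10)/ln(0.000995311) ≈ 3.0000.
Then e_4 ≈ e_3·(e_3/e_2)^p = 2.4070e-14·(9.86031e-10)^3.0000 = 2.4070e-14·9.58676e-28 ≈ 2.308e-41.

2.3e-41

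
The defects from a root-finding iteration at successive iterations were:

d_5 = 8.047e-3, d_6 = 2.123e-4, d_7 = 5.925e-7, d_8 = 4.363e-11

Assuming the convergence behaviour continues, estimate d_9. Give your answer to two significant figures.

First estimate the order: p ≈ ln(d_8/d_7) / ln(d_7/d_6) = ln(4.363e-11/5.925e-7)/ln(5.925e-7/2.123e-4) = ln(7.36371e-05)/ln(0.00279086) ≈ 1.6180.
Then d_9 ≈ d_8·(d_8/d_7)^p = 4.363e-11·(7.36371e-05)^1.6180 = 4.363e-11·2.05571e-07 ≈ 8.969e-18.

9.0e-18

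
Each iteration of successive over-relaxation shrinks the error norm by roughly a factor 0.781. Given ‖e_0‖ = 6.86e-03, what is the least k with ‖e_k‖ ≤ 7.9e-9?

After k steps, ‖e_k‖ ≈ 6.86e-03·0.781^k.
Need 0.781^k ≤ 7.9e-9/6.86e-03 = 1.1516e-06.
k ≥ ln(1.1516e-06)/ln(0.781) = -13.6744/-0.24718 = 55.322.
Smallest integer k = 56.

56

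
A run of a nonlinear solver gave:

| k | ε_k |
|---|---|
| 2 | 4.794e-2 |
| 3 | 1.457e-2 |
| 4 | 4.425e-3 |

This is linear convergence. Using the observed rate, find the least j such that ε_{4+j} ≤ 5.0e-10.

14

Rate ρ ≈ ε_4/ε_3 = 4.425e-3/1.457e-2 = 0.3037.
After j more steps, ε_{4+j} ≈ 4.425e-3·ρ^j; need ρ^j ≤ 5.0e-10/4.425e-3 = 1.12994e-07.
j ≥ ln(1.12994e-07)/ln(0.3037) = -15.9959/-1.19171 = 13.423.
So 14 more iterations are needed.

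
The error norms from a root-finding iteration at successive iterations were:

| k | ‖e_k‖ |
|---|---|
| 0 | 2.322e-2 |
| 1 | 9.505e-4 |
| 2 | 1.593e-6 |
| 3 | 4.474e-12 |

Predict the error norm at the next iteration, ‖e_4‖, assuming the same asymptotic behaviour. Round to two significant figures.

3.5e-23

First estimate the order: p ≈ ln(‖e_3‖/‖e_2‖) / ln(‖e_2‖/‖e_1‖) = ln(4.474e-12/1.593e-6)/ln(1.593e-6/9.505e-4) = ln(2.80854e-06)/ln(0.00167596) ≈ 2.0000.
Then ‖e_4‖ ≈ ‖e_3‖·(‖e_3‖/‖e_2‖)^p = 4.474e-12·(2.80854e-06)^2.0000 = 4.474e-12·7.8879e-12 ≈ 3.529e-23.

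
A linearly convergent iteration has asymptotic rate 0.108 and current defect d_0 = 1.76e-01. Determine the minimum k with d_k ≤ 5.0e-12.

After k steps, d_k ≈ 1.76e-01·0.108^k.
Need 0.108^k ≤ 5.0e-12/1.76e-01 = 2.84091e-11.
k ≥ ln(2.84091e-11)/ln(0.108) = -24.2843/-2.22562 = 10.911.
Smallest integer k = 11.

11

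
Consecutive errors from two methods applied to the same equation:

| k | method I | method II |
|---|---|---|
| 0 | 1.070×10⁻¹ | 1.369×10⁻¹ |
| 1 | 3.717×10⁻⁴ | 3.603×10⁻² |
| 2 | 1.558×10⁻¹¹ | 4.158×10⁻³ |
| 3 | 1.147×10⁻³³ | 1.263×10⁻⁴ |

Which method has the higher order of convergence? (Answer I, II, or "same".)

Method I: p ≈ ln(1.147×10⁻³³/1.558×10⁻¹¹)/ln(1.558×10⁻¹¹/3.717×10⁻⁴) ≈ 3.00.
Method II: p ≈ ln(1.263×10⁻⁴/4.158×10⁻³)/ln(4.158×10⁻³/3.603×10⁻²) ≈ 1.62.
Method I has the higher order (≈3.0 vs ≈1.6).

I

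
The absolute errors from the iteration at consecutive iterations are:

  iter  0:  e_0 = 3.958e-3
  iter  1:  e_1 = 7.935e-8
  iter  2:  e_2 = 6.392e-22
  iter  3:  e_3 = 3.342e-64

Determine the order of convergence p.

3

Consecutive ratios: e_3/e_2 = 3.342e-64/6.392e-22 = 5.22841e-43, e_2/e_1 = 6.392e-22/7.935e-8 = 8.05545e-15.
p ≈ ln(5.22841e-43)/ln(8.05545e-15) = -97.3571/-32.4524 ≈ 3.00.
So the convergence is cubic (order 3).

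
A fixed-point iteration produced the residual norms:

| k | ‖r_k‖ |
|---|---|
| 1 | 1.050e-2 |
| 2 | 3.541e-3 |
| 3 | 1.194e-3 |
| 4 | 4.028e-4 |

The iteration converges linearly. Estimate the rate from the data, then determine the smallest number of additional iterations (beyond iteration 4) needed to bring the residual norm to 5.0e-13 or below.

Rate ρ ≈ ‖r_4‖/‖r_3‖ = 4.028e-4/1.194e-3 = 0.3374.
After j more steps, ‖r_{4+j}‖ ≈ 4.028e-4·ρ^j; need ρ^j ≤ 5.0e-13/4.028e-4 = 1.24131e-09.
j ≥ ln(1.24131e-09)/ln(0.3374) = -20.5071/-1.08649 = 18.875.
So 19 more iterations are needed.

19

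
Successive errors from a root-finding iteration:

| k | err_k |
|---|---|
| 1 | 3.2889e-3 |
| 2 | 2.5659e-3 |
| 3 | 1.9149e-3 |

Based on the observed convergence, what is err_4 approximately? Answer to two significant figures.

First estimate the order: p ≈ ln(err_3/err_2) / ln(err_2/err_1) = ln(1.9149e-3/2.5659e-3)/ln(2.5659e-3/3.2889e-3) = ln(0.746288)/ln(0.78017) ≈ 1.1789.
Then err_4 ≈ err_3·(err_3/err_2)^p = 1.9149e-3·(0.746288)^1.1789 = 1.9149e-3·0.708222 ≈ 0.001356.

1.4e-3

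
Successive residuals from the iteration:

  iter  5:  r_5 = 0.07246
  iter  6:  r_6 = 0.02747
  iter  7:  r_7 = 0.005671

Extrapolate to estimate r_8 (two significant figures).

First estimate the order: p ≈ ln(r_7/r_6) / ln(r_6/r_5) = ln(0.005671/0.02747)/ln(0.02747/0.07246) = ln(0.206443)/ln(0.379106) ≈ 1.6266.
Then r_8 ≈ r_7·(r_7/r_6)^p = 0.005671·(0.206443)^1.6266 = 0.005671·0.0768164 ≈ 0.0004356.

4.4e-4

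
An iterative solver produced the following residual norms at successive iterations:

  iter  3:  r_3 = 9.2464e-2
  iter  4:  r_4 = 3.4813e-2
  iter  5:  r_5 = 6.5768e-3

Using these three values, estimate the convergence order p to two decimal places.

p ≈ ln(r_5/r_4) / ln(r_4/r_3)
  = ln(6.5768e-3/3.4813e-2) / ln(3.4813e-2/9.2464e-2)
  = ln(0.188918) / ln(0.376503)
  = -1.66644 / -0.97683 ≈ 1.70597

1.71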